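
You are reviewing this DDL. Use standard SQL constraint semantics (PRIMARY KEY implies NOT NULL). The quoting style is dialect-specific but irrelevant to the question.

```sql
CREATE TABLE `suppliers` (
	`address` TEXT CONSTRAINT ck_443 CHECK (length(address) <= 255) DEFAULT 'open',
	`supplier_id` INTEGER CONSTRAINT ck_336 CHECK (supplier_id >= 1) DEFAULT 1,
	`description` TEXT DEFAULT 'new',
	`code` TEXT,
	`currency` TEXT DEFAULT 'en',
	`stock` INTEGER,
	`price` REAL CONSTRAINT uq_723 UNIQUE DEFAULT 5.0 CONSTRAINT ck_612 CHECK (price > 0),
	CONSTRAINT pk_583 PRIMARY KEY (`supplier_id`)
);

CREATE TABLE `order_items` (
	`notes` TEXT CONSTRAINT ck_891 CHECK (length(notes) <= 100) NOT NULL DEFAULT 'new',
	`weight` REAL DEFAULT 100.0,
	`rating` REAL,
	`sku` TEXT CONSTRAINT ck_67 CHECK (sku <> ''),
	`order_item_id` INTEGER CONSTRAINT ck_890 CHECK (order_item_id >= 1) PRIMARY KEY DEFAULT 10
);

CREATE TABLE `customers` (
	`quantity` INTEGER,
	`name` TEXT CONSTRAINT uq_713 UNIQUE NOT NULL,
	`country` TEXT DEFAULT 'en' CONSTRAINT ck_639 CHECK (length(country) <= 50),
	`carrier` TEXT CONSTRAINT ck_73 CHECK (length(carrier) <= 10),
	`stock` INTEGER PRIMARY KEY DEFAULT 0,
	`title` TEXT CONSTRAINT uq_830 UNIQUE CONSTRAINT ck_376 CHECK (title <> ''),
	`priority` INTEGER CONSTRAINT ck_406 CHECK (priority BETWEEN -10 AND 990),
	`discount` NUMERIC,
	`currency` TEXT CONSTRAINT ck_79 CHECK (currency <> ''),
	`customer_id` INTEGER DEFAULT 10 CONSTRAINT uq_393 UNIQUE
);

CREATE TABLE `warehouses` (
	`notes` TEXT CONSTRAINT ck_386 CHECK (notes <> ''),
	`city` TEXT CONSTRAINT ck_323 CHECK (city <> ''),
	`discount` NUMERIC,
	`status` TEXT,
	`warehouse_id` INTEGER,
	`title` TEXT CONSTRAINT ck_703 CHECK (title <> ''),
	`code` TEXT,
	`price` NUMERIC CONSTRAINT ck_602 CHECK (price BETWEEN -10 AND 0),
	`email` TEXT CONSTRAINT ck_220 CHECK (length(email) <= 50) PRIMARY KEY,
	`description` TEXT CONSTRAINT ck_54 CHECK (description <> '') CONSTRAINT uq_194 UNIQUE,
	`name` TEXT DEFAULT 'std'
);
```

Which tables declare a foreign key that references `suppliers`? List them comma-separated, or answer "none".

none

No REFERENCES clause anywhere in the schema names suppliers.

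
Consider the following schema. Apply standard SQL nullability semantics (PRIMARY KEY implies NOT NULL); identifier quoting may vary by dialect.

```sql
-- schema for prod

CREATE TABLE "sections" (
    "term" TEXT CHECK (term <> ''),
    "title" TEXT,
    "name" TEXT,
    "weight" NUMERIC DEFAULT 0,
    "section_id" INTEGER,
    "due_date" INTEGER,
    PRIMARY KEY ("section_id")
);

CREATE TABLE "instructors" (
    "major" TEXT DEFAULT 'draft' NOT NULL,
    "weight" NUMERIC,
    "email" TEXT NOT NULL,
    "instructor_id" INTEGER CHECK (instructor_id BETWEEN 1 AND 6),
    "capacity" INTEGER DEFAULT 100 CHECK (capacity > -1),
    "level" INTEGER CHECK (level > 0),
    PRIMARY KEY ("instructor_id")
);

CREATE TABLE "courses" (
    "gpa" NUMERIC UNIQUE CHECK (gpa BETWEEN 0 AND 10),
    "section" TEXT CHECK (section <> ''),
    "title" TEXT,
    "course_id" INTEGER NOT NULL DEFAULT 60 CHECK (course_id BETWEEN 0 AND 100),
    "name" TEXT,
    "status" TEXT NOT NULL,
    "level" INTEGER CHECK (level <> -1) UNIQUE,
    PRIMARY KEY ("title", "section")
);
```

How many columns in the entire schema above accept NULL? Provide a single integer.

sections: 5 nullable (term, title, name, weight, due_date — PK (section_id) and explicit NOT NULL columns excluded).
instructors: 3 nullable (weight, capacity, level — PK (instructor_id) and explicit NOT NULL columns excluded).
courses: 3 nullable (gpa, name, level — PK (title, section) and explicit NOT NULL columns excluded).
Total: 5 + 3 + 3 = 11.

11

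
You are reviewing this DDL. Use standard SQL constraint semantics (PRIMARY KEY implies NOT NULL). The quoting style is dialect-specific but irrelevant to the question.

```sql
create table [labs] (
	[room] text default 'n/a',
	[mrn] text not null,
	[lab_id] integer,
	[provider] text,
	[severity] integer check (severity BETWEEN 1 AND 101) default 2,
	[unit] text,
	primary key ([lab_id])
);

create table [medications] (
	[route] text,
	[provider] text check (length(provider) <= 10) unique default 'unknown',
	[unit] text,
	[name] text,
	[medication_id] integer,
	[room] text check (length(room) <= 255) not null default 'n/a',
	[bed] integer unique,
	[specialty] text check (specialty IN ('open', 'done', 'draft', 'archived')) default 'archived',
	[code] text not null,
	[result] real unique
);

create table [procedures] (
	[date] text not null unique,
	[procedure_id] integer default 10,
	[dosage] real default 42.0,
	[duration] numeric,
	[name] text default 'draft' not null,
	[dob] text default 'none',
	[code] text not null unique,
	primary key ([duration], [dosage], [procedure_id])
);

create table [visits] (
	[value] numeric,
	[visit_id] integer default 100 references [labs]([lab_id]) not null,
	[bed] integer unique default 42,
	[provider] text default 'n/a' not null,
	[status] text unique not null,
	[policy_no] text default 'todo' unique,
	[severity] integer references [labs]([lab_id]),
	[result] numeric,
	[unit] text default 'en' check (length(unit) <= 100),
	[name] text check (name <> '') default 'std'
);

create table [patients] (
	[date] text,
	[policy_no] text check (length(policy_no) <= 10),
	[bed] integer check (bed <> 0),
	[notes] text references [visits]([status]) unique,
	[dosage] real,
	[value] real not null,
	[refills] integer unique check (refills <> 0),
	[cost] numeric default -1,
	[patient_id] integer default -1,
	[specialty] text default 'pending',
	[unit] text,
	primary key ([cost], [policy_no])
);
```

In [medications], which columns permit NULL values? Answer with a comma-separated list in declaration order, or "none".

- route: no NOT NULL constraint applies → nullable.
- provider: CHECK does not forbid NULL (a CHECK constraint passes when its expression is NULL) → nullable.
- unit: no NOT NULL constraint applies → nullable.
- name: no NOT NULL constraint applies → nullable.
- medication_id: no NOT NULL constraint applies → nullable.
- room: declared NOT NULL → not nullable.
- bed: UNIQUE does not imply NOT NULL → nullable.
- specialty: CHECK does not forbid NULL (a CHECK constraint passes when its expression is NULL) → nullable.
- code: declared NOT NULL → not nullable.
- result: UNIQUE does not imply NOT NULL → nullable.

route, provider, unit, name, medication_id, bed, specialty, result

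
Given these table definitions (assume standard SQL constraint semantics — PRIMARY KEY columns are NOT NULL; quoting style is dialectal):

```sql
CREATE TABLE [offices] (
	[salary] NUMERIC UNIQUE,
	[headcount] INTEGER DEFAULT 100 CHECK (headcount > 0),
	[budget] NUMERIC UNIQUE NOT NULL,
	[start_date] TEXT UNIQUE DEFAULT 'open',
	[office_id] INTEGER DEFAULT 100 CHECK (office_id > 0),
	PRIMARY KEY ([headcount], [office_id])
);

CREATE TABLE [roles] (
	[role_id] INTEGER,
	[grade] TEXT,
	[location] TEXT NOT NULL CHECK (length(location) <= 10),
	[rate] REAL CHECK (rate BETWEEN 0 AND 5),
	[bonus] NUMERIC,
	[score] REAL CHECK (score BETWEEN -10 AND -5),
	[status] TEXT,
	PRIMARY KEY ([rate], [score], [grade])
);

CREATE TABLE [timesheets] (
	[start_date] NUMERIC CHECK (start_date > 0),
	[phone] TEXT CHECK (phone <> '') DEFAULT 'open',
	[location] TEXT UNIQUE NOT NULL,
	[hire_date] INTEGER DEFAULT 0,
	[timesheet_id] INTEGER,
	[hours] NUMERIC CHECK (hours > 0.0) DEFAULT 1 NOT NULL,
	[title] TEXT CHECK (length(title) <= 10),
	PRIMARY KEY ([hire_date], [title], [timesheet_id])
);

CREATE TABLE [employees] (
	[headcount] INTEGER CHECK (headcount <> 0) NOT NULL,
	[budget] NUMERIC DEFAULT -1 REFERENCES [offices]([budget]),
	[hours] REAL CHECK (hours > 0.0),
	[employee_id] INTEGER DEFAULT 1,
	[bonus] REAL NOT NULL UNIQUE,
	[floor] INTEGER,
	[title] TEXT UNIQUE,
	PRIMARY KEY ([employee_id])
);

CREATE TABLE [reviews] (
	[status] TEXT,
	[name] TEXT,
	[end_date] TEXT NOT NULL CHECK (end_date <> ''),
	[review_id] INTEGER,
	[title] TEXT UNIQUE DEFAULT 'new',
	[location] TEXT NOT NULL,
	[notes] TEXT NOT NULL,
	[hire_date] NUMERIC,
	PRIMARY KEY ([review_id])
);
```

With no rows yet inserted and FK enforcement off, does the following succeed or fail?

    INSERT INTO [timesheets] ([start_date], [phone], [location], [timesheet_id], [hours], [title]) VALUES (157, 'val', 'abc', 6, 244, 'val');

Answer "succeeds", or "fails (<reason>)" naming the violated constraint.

succeeds

NOT NULL columns: hire_date defaults to 0; hours is supplied; location is supplied; timesheet_id is supplied; title is supplied.
CHECK constraints: 157 satisfies (start_date > 0); 'val' satisfies (phone <> ''); 244 satisfies (hours > 0.0); 'val' satisfies (length(title) <= 10).
No constraint is violated.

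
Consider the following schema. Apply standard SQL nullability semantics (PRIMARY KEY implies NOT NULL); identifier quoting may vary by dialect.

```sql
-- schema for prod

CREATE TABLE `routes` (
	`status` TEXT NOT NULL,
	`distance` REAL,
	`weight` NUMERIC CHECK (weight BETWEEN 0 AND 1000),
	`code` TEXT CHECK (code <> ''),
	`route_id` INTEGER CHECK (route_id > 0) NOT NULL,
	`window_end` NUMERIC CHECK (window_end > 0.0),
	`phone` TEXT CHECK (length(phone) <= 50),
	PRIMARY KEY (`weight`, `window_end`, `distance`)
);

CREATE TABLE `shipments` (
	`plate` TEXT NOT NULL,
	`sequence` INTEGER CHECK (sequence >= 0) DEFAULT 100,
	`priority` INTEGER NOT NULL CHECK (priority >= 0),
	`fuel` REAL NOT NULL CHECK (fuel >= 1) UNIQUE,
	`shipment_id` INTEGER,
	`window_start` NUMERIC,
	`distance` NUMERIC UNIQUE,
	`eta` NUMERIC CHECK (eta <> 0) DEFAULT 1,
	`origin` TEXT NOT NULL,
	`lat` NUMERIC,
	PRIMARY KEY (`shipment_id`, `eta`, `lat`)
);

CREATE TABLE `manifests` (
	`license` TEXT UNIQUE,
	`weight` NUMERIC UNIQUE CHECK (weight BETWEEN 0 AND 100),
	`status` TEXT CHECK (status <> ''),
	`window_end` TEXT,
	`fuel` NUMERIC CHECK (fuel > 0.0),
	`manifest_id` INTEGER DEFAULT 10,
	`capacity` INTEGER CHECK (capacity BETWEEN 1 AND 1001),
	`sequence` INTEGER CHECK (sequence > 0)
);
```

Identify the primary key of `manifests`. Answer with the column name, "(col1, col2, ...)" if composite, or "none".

No column is declared PRIMARY KEY inline, and there is no table-level PRIMARY KEY clause in manifests.

none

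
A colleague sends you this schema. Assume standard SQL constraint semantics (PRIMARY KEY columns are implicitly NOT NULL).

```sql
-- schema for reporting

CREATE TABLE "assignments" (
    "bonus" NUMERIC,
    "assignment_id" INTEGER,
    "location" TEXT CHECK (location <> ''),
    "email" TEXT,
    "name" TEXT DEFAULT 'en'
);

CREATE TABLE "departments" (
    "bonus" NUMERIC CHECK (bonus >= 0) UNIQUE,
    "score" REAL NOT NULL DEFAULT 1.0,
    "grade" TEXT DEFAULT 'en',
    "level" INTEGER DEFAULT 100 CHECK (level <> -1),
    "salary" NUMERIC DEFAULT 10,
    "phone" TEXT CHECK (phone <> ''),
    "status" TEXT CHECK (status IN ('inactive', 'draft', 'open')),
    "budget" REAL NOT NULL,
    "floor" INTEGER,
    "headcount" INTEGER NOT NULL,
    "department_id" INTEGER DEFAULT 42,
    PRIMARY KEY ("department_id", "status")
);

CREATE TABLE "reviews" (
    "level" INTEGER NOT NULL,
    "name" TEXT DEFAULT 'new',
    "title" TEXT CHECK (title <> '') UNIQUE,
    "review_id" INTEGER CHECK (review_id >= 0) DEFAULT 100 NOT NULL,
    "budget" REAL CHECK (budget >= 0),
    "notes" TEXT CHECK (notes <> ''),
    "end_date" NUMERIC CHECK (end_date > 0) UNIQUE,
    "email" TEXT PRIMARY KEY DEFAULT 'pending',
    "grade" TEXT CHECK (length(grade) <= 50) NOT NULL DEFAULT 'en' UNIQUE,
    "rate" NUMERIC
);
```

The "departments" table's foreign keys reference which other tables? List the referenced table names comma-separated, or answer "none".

none

No column in departments has a REFERENCES clause.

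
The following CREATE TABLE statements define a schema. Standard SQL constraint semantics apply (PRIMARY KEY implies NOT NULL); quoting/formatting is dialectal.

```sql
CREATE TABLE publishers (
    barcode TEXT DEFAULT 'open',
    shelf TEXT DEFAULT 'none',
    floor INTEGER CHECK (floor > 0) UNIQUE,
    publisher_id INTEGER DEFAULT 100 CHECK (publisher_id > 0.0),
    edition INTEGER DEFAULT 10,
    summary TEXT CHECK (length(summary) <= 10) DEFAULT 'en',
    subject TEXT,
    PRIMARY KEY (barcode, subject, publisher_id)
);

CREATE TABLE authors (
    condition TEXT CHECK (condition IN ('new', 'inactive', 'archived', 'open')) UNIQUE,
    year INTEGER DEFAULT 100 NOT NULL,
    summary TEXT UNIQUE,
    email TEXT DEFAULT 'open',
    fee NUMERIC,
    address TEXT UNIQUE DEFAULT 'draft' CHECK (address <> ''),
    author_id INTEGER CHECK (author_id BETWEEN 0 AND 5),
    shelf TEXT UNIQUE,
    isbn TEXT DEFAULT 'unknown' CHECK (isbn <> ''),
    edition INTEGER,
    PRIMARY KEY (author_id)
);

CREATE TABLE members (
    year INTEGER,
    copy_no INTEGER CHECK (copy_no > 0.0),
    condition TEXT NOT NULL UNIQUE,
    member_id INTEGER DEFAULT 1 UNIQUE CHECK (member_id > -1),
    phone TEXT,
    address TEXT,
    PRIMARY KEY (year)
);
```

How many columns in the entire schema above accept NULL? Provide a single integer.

publishers: 4 nullable (shelf, floor, edition, summary — PK (barcode, subject, publisher_id) and explicit NOT NULL columns excluded).
authors: 8 nullable (condition, summary, email, fee, address, shelf, isbn, edition — PK (author_id) and explicit NOT NULL columns excluded).
members: 4 nullable (copy_no, member_id, phone, address — PK (year) and explicit NOT NULL columns excluded).
Total: 4 + 8 + 4 = 16.

16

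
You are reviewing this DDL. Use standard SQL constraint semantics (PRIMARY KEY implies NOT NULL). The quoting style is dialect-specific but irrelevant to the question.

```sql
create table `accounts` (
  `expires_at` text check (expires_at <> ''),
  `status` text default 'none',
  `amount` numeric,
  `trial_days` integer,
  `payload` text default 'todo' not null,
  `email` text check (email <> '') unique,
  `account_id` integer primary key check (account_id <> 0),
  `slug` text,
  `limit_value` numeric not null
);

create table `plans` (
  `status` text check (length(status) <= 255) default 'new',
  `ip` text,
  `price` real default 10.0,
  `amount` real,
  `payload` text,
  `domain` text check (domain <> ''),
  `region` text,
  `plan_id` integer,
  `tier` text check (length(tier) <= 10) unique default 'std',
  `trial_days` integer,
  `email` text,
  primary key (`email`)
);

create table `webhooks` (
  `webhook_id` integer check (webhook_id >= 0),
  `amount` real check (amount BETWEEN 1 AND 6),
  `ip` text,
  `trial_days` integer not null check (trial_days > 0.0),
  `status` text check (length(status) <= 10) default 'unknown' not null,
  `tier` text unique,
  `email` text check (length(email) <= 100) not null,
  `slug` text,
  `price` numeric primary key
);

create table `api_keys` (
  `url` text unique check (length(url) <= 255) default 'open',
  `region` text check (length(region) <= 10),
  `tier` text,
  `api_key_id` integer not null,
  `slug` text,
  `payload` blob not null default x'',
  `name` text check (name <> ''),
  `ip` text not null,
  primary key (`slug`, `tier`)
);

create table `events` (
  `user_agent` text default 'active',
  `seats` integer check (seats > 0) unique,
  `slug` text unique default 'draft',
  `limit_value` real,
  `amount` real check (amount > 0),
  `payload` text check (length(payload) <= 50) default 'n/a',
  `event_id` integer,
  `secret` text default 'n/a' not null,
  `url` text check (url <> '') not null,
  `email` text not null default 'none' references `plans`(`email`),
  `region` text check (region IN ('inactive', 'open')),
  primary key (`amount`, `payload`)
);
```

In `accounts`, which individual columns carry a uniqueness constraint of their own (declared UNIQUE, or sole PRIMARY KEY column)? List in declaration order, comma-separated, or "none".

email, account_id

- expires_at: no UNIQUE or single-column PK constraint.
- status: no UNIQUE or single-column PK constraint.
- amount: no UNIQUE or single-column PK constraint.
- trial_days: no UNIQUE or single-column PK constraint.
- payload: no UNIQUE or single-column PK constraint.
- email: declared UNIQUE → unique.
- account_id: single-column PRIMARY KEY → unique.
- slug: no UNIQUE or single-column PK constraint.
- limit_value: no UNIQUE or single-column PK constraint.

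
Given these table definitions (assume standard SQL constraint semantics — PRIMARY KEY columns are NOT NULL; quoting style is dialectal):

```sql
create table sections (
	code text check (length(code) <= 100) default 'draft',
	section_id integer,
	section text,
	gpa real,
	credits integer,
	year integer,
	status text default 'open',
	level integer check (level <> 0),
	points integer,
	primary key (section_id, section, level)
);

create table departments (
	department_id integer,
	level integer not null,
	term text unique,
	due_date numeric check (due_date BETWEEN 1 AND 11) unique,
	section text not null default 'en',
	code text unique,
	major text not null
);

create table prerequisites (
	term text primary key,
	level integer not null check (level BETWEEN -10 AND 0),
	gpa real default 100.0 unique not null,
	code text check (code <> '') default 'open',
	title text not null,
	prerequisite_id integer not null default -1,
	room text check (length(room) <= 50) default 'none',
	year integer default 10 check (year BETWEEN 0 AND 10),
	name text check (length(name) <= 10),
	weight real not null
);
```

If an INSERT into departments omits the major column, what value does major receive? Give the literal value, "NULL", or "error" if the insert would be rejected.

error

major has no DEFAULT clause.
Omitting it would insert NULL, but it is declared NOT NULL, so the INSERT fails.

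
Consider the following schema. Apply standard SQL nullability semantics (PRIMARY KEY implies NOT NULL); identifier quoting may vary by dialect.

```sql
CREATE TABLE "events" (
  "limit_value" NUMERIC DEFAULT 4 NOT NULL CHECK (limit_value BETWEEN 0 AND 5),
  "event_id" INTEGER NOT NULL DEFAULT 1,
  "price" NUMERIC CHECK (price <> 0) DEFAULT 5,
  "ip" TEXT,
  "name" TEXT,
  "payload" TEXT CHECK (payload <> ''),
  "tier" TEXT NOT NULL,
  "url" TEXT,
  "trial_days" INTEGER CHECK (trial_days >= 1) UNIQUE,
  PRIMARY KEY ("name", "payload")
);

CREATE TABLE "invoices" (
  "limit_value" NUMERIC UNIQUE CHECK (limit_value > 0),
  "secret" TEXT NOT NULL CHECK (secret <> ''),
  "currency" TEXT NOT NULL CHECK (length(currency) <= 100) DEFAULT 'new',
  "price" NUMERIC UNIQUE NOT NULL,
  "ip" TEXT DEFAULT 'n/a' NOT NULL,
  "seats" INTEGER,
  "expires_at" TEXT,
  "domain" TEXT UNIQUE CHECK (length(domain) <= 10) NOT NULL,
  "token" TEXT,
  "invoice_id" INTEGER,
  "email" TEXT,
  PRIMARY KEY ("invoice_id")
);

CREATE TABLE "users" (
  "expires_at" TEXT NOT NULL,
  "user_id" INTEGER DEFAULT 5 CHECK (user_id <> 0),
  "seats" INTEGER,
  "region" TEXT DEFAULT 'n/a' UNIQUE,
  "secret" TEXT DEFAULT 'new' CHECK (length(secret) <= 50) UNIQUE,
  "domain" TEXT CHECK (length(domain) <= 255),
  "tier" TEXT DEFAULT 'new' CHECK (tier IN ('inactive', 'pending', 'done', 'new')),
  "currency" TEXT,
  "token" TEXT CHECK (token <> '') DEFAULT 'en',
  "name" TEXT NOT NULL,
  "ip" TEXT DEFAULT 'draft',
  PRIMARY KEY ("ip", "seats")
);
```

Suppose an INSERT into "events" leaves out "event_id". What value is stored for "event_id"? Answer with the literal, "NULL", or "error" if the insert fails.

event_id has an explicit DEFAULT 1.
When the column is omitted from an INSERT, that default is used.

1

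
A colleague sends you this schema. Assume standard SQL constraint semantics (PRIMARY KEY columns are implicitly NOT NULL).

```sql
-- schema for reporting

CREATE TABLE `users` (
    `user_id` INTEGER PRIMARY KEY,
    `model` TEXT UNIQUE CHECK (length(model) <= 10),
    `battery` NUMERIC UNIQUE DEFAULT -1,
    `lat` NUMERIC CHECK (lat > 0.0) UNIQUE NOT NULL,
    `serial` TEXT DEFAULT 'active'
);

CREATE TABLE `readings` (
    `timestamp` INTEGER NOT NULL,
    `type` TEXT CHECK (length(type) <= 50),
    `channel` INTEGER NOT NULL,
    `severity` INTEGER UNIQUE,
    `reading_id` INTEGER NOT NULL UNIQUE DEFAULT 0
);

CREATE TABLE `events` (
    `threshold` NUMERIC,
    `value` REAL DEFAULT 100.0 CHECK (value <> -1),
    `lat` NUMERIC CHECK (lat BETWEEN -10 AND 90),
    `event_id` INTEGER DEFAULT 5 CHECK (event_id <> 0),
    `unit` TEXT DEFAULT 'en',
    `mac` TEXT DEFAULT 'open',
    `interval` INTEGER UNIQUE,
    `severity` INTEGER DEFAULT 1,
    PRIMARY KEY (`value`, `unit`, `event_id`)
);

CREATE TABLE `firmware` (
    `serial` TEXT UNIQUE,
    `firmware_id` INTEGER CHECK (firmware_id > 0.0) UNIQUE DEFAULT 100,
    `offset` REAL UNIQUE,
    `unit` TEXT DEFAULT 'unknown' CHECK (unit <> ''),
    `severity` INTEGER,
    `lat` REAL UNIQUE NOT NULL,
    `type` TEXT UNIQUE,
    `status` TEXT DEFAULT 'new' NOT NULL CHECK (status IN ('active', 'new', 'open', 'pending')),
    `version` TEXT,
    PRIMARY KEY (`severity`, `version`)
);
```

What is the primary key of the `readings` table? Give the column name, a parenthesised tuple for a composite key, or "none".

No column is declared PRIMARY KEY inline, and there is no table-level PRIMARY KEY clause in readings.

none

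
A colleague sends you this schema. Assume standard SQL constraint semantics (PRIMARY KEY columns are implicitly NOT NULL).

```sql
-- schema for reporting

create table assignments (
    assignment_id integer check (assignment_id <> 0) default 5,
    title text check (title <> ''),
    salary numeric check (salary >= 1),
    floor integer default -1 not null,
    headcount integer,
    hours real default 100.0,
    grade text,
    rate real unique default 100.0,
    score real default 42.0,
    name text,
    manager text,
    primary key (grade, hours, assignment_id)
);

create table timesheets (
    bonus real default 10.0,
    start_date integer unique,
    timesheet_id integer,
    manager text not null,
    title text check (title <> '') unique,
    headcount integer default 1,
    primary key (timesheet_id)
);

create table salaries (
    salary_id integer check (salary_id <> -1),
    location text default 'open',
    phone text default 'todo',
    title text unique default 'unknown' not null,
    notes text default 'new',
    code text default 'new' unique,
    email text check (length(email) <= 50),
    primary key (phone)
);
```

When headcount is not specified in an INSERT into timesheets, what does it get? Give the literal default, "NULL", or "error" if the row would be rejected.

headcount has an explicit DEFAULT 1.
When the column is omitted from an INSERT, that default is used.

1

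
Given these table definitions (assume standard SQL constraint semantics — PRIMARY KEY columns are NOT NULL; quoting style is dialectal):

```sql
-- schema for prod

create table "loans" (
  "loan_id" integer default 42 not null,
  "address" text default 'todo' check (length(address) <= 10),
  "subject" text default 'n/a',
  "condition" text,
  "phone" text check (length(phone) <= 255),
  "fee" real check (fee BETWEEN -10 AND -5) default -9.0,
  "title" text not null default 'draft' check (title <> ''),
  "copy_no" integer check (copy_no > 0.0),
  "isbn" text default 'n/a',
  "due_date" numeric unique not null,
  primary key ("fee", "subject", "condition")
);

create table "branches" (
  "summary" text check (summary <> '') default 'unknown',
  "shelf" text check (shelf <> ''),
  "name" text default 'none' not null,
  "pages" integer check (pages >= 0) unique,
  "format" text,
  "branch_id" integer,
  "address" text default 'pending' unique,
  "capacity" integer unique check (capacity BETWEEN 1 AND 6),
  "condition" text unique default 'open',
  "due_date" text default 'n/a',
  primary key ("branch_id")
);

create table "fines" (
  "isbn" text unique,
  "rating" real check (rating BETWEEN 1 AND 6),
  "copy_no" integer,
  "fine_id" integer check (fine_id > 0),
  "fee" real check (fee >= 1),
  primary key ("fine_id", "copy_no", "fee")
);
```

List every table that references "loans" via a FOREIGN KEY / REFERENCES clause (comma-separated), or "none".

No REFERENCES clause anywhere in the schema names loans.

none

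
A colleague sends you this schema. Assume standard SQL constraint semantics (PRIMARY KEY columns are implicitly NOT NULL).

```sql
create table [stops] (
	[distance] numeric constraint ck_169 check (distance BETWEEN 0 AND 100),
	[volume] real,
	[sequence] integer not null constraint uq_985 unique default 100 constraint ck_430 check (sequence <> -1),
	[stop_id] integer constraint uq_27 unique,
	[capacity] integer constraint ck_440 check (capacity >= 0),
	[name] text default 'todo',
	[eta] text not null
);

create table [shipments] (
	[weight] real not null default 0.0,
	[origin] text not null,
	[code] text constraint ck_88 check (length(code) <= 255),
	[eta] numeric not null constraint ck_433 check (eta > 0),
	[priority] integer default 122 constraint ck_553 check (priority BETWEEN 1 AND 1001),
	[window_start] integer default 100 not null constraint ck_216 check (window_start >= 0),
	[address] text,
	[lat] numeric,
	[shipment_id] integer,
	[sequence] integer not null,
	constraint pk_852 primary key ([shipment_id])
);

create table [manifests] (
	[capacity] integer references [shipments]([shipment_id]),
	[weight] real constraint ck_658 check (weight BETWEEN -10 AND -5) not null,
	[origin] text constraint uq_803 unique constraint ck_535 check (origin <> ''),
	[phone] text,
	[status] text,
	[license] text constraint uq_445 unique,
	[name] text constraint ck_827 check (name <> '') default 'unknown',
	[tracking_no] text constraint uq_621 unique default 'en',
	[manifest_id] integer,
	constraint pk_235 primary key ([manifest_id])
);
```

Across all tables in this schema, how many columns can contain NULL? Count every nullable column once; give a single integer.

stops: 5 nullable (distance, volume, stop_id, capacity, name — PK none and explicit NOT NULL columns excluded).
shipments: 4 nullable (code, priority, address, lat — PK (shipment_id) and explicit NOT NULL columns excluded).
manifests: 7 nullable (capacity, origin, phone, status, license, name, tracking_no — PK (manifest_id) and explicit NOT NULL columns excluded).
Total: 5 + 4 + 7 = 16.

16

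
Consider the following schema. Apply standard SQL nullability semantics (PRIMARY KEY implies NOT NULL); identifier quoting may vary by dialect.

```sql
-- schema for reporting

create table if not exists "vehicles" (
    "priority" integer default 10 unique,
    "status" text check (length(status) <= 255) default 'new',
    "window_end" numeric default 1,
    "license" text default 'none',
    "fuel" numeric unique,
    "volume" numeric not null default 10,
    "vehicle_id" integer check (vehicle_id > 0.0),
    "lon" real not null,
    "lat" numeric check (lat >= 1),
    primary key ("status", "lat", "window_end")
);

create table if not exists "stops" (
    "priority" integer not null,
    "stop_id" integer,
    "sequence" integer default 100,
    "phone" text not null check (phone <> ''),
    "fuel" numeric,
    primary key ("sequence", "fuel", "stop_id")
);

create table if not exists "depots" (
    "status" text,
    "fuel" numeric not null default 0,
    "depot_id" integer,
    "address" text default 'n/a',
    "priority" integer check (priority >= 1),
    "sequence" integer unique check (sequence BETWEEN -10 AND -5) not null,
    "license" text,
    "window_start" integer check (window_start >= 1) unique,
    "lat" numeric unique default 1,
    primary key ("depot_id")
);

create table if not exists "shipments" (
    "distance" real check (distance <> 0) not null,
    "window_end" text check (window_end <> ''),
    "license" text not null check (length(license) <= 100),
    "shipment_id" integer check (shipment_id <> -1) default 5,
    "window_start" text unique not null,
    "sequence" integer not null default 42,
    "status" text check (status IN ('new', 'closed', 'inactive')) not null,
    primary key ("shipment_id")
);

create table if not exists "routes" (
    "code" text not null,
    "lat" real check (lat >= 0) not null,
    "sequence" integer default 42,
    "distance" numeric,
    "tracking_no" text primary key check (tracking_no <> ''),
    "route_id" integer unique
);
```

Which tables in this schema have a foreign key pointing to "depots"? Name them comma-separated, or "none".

none

No REFERENCES clause anywhere in the schema names depots.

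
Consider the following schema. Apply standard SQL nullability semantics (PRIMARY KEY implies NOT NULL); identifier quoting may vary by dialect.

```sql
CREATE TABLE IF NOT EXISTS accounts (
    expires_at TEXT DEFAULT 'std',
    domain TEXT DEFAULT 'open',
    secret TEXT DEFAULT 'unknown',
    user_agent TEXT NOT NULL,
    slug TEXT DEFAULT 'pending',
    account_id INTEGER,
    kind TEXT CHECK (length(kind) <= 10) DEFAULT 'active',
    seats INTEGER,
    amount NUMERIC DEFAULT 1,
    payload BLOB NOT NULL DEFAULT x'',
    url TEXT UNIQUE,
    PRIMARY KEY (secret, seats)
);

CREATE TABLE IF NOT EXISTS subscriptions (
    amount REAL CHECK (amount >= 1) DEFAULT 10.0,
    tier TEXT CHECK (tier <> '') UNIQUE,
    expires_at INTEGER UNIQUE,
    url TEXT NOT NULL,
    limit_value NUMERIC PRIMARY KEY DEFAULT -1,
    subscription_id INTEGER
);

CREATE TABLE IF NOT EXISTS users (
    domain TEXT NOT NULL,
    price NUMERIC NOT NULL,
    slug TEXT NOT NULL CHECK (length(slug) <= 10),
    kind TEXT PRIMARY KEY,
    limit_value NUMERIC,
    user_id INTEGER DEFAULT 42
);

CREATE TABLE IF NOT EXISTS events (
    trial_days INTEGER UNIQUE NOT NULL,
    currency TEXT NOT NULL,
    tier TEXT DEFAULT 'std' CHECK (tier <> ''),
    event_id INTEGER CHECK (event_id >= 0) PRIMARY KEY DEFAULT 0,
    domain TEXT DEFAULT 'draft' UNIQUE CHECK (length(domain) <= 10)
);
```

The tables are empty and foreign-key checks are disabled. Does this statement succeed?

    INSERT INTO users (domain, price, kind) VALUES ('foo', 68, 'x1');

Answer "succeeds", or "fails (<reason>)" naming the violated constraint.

slug is omitted from the column list and has no DEFAULT, so it would receive NULL.
But slug is declared NOT NULL.

fails (NOT NULL on slug)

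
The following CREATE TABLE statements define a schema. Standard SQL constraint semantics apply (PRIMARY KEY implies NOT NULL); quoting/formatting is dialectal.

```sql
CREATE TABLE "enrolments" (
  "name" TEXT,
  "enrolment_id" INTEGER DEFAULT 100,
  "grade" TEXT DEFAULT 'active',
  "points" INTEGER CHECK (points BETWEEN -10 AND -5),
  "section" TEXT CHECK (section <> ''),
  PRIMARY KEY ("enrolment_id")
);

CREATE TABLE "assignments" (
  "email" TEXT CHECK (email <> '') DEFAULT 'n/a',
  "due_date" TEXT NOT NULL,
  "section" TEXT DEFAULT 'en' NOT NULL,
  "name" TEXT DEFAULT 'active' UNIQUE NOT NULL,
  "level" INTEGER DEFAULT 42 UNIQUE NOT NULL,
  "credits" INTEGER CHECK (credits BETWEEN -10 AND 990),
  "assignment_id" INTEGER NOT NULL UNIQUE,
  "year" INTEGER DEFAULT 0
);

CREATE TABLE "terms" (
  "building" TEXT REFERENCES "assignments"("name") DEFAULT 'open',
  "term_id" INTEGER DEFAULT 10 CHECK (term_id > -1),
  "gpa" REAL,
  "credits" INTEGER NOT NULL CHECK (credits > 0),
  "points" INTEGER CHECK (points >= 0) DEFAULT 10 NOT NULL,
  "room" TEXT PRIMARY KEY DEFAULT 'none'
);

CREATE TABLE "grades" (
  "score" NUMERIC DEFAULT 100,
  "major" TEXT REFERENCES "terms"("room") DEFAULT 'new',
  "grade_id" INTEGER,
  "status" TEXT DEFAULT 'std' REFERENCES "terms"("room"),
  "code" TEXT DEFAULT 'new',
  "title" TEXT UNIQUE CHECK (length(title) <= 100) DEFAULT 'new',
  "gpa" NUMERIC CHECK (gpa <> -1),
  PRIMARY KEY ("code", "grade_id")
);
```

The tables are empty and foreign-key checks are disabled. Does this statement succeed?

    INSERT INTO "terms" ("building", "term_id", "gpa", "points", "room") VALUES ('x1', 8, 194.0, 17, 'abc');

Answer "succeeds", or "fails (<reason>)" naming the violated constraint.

fails (NOT NULL on credits)

credits is omitted from the column list and has no DEFAULT, so it would receive NULL.
But credits is declared NOT NULL.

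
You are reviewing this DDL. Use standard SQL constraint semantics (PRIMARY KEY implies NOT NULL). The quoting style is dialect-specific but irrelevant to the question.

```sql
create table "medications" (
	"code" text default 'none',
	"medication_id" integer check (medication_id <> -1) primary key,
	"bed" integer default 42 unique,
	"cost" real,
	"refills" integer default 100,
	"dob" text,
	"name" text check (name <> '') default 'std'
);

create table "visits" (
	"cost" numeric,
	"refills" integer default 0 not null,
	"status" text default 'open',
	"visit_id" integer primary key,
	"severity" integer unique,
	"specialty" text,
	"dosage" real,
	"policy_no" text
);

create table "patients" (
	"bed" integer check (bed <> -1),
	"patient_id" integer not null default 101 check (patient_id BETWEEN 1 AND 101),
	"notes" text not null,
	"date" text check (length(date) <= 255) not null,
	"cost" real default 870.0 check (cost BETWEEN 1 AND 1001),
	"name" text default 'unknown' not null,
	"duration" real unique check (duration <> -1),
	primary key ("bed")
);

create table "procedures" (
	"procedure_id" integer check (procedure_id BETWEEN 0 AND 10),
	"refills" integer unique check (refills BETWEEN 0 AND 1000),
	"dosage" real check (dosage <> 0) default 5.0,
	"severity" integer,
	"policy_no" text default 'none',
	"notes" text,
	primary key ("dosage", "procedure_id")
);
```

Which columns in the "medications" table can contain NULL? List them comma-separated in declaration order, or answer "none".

code, bed, cost, refills, dob, name

- code: DEFAULT only fills an omitted column; an explicit NULL is still allowed → nullable.
- medication_id: part of the PRIMARY KEY, which implies NOT NULL → not nullable.
- bed: UNIQUE does not imply NOT NULL → nullable.
- cost: no NOT NULL constraint applies → nullable.
- refills: DEFAULT only fills an omitted column; an explicit NULL is still allowed → nullable.
- dob: no NOT NULL constraint applies → nullable.
- name: CHECK does not forbid NULL (a CHECK constraint passes when its expression is NULL) → nullable.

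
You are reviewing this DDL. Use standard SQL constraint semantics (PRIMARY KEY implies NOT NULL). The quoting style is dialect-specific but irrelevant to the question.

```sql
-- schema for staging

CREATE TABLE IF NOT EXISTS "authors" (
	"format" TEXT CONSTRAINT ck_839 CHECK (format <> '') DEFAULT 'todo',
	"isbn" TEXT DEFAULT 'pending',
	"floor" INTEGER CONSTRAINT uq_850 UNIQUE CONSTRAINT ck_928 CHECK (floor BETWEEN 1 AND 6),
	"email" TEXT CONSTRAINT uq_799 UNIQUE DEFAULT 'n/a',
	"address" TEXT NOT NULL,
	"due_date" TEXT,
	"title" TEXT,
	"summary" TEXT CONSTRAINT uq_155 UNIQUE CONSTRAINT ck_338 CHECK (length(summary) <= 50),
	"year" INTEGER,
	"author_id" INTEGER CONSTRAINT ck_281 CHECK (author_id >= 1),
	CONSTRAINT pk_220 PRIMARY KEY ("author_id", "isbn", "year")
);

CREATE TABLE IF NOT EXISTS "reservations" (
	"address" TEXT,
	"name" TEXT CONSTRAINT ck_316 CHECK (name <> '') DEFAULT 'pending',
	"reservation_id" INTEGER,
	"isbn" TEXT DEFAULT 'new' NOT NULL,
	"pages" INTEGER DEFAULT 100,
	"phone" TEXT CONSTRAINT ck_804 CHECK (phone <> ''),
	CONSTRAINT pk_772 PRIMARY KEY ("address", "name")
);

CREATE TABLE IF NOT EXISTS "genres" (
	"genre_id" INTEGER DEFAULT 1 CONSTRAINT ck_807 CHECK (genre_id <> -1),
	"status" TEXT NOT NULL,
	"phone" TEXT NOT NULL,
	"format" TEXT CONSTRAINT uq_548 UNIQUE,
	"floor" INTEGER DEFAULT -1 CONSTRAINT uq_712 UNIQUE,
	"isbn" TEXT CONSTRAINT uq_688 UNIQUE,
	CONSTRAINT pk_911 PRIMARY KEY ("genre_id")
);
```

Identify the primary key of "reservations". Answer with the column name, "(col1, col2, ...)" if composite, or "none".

A table-level PRIMARY KEY clause names 2 columns: address, name.
This is a composite key — the combination is unique, not each column individually.

(address, name)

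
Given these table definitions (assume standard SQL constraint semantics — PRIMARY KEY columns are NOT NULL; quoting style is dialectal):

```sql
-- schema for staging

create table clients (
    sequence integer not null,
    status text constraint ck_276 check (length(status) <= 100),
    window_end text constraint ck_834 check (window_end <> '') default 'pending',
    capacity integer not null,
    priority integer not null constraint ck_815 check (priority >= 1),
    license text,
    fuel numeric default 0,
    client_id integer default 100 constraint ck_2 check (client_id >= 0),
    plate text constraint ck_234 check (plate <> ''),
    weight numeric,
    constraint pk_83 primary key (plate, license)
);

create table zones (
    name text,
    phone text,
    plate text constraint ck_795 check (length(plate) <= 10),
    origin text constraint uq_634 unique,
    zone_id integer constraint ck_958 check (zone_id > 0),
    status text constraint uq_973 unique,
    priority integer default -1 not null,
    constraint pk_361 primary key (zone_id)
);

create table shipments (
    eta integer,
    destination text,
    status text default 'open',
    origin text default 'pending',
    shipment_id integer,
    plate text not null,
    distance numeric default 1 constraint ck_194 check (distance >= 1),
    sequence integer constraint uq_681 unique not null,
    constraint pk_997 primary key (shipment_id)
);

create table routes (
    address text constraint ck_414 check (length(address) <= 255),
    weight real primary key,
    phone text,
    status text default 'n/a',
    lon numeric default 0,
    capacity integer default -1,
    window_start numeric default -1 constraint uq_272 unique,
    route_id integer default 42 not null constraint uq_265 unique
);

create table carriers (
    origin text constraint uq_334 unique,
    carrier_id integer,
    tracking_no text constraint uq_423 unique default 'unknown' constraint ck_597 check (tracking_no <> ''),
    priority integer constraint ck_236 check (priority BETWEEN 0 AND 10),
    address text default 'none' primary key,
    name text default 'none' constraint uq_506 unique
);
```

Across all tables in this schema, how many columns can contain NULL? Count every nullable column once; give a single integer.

26

clients: 5 nullable (status, window_end, fuel, client_id, weight — PK (plate, license) and explicit NOT NULL columns excluded).
zones: 5 nullable (name, phone, plate, origin, status — PK (zone_id) and explicit NOT NULL columns excluded).
shipments: 5 nullable (eta, destination, status, origin, distance — PK (shipment_id) and explicit NOT NULL columns excluded).
routes: 6 nullable (address, phone, status, lon, capacity, window_start — PK (weight) and explicit NOT NULL columns excluded).
carriers: 5 nullable (origin, carrier_id, tracking_no, priority, name — PK (address) and explicit NOT NULL columns excluded).
Total: 5 + 5 + 5 + 6 + 5 = 26.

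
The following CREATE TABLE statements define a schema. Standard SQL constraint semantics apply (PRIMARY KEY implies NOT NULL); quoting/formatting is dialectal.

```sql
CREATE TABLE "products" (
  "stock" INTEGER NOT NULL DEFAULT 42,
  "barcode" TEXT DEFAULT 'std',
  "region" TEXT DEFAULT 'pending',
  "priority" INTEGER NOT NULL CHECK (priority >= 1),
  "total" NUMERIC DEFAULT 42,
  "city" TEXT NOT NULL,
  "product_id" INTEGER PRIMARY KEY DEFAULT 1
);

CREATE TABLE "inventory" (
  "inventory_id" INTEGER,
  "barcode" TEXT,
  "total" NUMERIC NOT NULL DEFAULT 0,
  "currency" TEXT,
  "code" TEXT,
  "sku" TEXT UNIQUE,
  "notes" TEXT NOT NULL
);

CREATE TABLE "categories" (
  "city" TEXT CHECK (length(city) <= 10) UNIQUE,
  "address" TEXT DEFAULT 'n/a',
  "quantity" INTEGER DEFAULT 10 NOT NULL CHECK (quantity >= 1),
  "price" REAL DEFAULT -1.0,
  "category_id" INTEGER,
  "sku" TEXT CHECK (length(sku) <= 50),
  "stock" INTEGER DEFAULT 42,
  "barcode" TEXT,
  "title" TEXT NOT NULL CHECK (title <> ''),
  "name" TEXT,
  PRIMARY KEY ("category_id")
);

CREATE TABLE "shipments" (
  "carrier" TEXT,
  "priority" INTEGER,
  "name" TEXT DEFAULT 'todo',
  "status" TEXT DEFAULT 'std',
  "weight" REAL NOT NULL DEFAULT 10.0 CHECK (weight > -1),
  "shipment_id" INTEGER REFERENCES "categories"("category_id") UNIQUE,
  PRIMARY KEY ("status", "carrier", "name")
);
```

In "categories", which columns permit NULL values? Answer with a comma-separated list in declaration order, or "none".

city, address, price, sku, stock, barcode, name

- city: CHECK does not forbid NULL (a CHECK constraint passes when its expression is NULL) → nullable.
- address: DEFAULT only fills an omitted column; an explicit NULL is still allowed → nullable.
- quantity: declared NOT NULL → not nullable.
- price: DEFAULT only fills an omitted column; an explicit NULL is still allowed → nullable.
- category_id: part of the PRIMARY KEY, which implies NOT NULL → not nullable.
- sku: CHECK does not forbid NULL (a CHECK constraint passes when its expression is NULL) → nullable.
- stock: DEFAULT only fills an omitted column; an explicit NULL is still allowed → nullable.
- barcode: no NOT NULL constraint applies → nullable.
- title: declared NOT NULL → not nullable.
- name: no NOT NULL constraint applies → nullable.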